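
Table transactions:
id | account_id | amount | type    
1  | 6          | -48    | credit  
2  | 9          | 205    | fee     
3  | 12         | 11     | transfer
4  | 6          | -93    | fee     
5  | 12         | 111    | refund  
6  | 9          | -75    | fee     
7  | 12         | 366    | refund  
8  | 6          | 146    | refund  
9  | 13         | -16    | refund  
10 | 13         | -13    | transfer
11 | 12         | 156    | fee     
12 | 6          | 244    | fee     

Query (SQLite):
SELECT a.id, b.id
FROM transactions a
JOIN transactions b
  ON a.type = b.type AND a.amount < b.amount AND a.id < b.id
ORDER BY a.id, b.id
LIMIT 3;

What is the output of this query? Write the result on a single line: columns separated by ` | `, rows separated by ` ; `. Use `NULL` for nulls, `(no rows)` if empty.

Pairs (a,b) with same type, a.amount < b.amount, a.id < b.id.
type groups: credit:{1} fee:{2,4,6,11,12} refund:{5,7,8,9} transfer:{3,10}
Ordered by (a.id, b.id); first 3.

2 | 12 ; 4 | 6 ; 4 | 11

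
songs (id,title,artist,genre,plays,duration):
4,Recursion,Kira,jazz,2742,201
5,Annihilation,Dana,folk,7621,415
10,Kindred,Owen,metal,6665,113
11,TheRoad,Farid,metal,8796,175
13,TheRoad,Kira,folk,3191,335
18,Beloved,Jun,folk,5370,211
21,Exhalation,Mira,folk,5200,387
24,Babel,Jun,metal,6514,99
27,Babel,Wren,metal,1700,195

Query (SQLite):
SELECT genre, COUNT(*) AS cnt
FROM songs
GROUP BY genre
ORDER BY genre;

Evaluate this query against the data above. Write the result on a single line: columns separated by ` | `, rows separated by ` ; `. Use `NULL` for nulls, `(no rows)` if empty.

folk | 4 ; jazz | 1 ; metal | 4

Partition songs by genre; compute COUNT(*) within each group.
  folk: ids {5, 13, 18, 21} → COUNT(*)=4
  jazz: ids {4} → COUNT(*)=1
  metal: ids {10, 11, 24, 27} → COUNT(*)=4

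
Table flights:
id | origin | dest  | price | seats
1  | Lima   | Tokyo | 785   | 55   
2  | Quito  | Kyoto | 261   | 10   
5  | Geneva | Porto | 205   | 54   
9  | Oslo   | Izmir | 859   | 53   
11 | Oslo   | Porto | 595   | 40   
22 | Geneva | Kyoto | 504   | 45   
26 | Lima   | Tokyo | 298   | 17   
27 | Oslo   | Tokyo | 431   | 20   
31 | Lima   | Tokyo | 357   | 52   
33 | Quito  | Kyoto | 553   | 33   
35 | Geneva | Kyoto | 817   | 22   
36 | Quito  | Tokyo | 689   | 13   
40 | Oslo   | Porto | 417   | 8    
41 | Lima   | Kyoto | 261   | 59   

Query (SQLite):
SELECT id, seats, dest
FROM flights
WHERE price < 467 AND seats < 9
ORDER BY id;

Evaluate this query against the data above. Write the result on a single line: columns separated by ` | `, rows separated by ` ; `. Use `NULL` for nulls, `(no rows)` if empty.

price < 467: ids {2, 5, 26, 27, 31, 40, 41}
seats < 9: ids {40}
Combine with AND.

40 | 8 | Porto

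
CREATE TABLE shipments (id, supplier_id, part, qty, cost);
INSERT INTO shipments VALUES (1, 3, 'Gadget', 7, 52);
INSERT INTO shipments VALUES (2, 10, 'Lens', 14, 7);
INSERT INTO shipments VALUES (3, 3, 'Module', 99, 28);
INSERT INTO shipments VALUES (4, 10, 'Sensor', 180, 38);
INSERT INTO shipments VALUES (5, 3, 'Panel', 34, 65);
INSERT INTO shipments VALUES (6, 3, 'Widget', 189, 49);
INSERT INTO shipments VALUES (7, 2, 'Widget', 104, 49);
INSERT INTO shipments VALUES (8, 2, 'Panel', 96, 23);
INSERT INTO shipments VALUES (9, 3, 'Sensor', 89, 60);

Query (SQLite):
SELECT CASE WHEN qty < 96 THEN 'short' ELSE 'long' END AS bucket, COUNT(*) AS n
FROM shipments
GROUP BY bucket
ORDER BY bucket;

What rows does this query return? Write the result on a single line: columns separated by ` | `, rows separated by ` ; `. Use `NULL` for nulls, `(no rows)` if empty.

long | 5 ; short | 4

Bucket rows by qty < 96 → 'short' else 'long'; count each bucket.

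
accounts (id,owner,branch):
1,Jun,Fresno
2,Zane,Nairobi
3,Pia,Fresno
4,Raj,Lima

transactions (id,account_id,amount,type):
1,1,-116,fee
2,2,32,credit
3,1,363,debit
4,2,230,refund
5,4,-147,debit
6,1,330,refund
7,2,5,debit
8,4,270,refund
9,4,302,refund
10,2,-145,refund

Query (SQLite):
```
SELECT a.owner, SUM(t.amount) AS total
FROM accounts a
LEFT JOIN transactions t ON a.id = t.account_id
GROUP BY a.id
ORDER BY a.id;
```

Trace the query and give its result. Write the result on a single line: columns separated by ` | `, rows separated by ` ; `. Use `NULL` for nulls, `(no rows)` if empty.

Jun | 577 ; Zane | 122 ; Pia | NULL ; Raj | 425

LEFT JOIN keeps every accounts row; unmatched ones get NULL for transactions columns.
Group by accounts.id and compute SUM(t.amount). SUM over an all-NULL group is NULL.
  1: ids {1, 3, 6} → SUM(t.amount)=577
  2: ids {2, 4, 7, 10} → SUM(t.amount)=122
  3: ids {—} → SUM(t.amount)=NULL
  4: ids {5, 8, 9} → SUM(t.amount)=425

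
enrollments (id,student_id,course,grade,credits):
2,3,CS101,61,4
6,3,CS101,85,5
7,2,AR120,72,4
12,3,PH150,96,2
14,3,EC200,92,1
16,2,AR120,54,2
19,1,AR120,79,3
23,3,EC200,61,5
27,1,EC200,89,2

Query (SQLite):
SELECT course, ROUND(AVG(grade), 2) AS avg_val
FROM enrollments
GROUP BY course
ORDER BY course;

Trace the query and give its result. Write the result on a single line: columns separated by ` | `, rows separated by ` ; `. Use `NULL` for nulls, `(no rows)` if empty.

AR120 | 68.33 ; CS101 | 73 ; EC200 | 80.67 ; PH150 | 96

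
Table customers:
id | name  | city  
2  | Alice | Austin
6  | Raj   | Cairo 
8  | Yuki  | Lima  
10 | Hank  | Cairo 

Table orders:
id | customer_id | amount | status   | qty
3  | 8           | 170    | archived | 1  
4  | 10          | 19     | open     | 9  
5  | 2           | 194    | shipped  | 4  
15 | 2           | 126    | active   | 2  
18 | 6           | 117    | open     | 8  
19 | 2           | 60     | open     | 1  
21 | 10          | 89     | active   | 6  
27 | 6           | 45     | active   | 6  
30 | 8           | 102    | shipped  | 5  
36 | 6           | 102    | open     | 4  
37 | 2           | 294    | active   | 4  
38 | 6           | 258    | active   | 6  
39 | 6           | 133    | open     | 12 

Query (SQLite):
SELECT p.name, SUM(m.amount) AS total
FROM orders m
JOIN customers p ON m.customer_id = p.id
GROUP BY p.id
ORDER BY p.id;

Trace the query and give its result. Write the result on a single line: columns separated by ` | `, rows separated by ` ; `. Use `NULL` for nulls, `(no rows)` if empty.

Alice | 674 ; Raj | 655 ; Yuki | 272 ; Hank | 108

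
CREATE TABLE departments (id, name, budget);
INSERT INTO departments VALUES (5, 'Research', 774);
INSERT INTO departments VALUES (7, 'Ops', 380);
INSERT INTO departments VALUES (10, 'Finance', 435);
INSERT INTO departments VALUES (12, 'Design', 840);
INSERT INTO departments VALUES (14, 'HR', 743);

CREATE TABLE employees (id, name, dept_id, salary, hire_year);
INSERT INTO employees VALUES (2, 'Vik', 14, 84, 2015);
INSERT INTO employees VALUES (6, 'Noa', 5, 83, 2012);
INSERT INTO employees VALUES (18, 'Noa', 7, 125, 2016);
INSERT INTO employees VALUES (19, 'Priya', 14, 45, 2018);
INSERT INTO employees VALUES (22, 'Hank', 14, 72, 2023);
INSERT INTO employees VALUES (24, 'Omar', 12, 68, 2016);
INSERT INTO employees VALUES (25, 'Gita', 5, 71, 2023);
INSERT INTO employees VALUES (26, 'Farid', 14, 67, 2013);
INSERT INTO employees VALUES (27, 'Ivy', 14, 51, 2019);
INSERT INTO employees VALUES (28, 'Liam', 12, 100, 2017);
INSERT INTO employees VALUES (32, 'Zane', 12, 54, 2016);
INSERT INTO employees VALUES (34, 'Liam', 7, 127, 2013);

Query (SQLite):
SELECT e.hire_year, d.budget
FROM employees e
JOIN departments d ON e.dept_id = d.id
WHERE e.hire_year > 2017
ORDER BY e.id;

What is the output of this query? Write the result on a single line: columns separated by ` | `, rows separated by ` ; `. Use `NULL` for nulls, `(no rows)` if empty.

Each employees row matches the departments row where dept_id = departments.id.
Then keep rows with e.hire_year > 2017.

2018 | 743 ; 2023 | 743 ; 2023 | 774 ; 2019 | 743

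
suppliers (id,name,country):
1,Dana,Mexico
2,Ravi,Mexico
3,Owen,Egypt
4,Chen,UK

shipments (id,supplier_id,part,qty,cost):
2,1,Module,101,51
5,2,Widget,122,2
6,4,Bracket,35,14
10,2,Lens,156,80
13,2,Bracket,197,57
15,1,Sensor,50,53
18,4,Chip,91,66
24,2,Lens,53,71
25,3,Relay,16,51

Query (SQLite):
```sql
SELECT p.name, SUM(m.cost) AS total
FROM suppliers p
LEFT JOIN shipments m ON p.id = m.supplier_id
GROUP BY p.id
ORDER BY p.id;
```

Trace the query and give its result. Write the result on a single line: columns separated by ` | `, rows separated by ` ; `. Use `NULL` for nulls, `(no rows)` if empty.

Dana | 104 ; Ravi | 210 ; Owen | 51 ; Chen | 80

LEFT JOIN keeps every suppliers row; unmatched ones get NULL for shipments columns.
Group by suppliers.id and compute SUM(m.cost). SUM over an all-NULL group is NULL.
  1: ids {2, 15} → SUM(m.cost)=104
  2: ids {5, 10, 13, 24} → SUM(m.cost)=210
  3: ids {25} → SUM(m.cost)=51
  4: ids {6, 18} → SUM(m.cost)=80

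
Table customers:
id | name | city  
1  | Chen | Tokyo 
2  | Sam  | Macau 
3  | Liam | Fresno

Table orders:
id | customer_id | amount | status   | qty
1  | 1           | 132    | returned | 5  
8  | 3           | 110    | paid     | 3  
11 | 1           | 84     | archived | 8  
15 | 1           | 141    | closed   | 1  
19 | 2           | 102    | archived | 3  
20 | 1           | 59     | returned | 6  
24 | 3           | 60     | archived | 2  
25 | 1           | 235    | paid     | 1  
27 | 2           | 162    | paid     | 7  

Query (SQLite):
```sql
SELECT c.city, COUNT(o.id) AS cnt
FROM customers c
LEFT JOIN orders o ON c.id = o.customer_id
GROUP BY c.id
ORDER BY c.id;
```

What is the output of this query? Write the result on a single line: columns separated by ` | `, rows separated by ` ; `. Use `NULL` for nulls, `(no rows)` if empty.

LEFT JOIN keeps every customers row; unmatched ones get NULL for orders columns.
Group by customers.id and compute COUNT(o.id). COUNT(col) of an all-NULL group is 0.
  1: ids {1, 11, 15, 20, 25} → COUNT(o.id)=5
  2: ids {19, 27} → COUNT(o.id)=2
  3: ids {8, 24} → COUNT(o.id)=2

Tokyo | 5 ; Macau | 2 ; Fresno | 2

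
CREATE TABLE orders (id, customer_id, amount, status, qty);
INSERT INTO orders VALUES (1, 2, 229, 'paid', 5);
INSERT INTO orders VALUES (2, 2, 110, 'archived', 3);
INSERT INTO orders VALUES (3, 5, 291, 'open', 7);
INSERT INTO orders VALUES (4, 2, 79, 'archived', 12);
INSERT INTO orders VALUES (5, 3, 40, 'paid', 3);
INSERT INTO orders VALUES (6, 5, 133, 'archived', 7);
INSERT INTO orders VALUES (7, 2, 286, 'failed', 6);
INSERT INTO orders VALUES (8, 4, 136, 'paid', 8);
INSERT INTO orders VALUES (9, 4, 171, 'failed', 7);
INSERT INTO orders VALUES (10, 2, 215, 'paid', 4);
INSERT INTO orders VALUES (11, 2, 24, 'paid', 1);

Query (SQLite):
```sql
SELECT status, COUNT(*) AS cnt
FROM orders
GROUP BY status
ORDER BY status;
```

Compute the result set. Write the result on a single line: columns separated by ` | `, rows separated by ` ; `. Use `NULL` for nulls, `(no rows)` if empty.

archived | 3 ; failed | 2 ; open | 1 ; paid | 5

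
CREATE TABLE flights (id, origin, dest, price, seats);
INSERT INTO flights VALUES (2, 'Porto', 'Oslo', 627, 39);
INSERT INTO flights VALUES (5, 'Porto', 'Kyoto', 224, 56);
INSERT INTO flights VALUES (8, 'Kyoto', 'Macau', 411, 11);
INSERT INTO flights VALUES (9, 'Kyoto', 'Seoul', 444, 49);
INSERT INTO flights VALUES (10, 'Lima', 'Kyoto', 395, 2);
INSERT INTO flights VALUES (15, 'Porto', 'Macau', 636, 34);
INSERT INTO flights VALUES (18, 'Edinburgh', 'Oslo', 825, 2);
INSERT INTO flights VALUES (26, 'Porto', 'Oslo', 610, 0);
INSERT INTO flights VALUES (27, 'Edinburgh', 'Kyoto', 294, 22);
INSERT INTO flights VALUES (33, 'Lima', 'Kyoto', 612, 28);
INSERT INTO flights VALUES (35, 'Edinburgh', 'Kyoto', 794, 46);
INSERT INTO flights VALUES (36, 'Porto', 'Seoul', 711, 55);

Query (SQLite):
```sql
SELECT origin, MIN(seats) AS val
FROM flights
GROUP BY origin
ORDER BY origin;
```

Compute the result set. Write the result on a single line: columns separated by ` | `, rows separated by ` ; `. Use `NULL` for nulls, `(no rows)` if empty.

Edinburgh | 2 ; Kyoto | 11 ; Lima | 2 ; Porto | 0

Partition flights by origin; compute MIN(seats) within each group.
  Edinburgh: ids {18, 27, 35} → MIN(seats)=2
  Kyoto: ids {8, 9} → MIN(seats)=11
  Lima: ids {10, 33} → MIN(seats)=2
  Porto: ids {2, 5, 15, 26, 36} → MIN(seats)=0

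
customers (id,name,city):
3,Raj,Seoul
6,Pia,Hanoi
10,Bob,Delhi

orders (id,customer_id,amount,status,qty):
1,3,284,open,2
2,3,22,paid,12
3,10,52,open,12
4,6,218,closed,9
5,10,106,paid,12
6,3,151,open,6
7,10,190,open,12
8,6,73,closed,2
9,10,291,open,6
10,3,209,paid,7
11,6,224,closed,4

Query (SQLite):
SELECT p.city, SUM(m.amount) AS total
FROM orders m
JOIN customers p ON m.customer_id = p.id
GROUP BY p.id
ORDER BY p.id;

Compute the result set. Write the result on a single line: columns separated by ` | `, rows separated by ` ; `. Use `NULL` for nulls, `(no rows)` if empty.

Join each orders row to its customers via customer_id.
Group joined rows by customers.id; compute SUM(m.amount) per group.
  3: ids {1, 2, 6, 10} → SUM(m.amount)=666
  6: ids {4, 8, 11} → SUM(m.amount)=515
  10: ids {3, 5, 7, 9} → SUM(m.amount)=639

Seoul | 666 ; Hanoi | 515 ; Delhi | 639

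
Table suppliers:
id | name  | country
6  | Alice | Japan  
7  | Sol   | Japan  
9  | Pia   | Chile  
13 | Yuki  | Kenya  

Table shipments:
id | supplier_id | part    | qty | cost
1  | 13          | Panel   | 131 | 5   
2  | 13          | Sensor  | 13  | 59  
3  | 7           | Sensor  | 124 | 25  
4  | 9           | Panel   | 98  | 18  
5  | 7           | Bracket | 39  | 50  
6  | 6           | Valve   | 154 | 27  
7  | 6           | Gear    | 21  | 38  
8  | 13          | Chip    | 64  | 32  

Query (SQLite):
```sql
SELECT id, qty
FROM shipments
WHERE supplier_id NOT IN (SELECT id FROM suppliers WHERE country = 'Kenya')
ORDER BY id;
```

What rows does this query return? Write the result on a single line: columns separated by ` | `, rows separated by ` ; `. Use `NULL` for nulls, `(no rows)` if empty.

3 | 124 ; 4 | 98 ; 5 | 39 ; 6 | 154 ; 7 | 21

Inner query: suppliers.id where country = 'Kenya'.
Outer: keep shipments rows whose supplier_id is not in that set.
Inner query → {13}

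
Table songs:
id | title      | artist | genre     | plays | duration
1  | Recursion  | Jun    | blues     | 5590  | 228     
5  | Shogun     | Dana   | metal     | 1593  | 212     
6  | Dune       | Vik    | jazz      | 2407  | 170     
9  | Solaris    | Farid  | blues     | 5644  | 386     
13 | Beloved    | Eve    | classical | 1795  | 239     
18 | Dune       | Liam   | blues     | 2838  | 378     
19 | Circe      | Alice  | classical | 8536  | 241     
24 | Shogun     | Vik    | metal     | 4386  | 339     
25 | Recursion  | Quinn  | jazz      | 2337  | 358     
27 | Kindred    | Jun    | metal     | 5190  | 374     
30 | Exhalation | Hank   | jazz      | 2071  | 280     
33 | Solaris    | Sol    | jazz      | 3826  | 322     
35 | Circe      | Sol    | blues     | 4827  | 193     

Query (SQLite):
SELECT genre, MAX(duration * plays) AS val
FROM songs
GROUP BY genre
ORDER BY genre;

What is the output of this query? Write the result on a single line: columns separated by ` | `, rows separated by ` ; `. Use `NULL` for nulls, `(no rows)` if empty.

blues | 2178584 ; classical | 2057176 ; jazz | 1231972 ; metal | 1941060

For each row compute duration * plays.
Group by genre; take MAX of the expression per group.
  blues: ids {1, 9, 18, 35} → MAX(duration * plays)=2178584
  classical: ids {13, 19} → MAX(duration * plays)=2057176
  jazz: ids {6, 25, 30, 33} → MAX(duration * plays)=1231972
  metal: ids {5, 24, 27} → MAX(duration * plays)=1941060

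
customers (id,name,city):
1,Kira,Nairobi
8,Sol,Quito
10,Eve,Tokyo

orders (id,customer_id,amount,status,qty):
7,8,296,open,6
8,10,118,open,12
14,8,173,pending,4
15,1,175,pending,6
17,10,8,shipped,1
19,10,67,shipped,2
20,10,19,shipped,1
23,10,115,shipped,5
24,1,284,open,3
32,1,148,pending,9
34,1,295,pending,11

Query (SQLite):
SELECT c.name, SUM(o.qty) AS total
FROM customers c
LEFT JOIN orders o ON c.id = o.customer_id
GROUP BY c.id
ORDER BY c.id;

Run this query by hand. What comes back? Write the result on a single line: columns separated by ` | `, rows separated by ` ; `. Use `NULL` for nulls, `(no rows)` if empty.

Kira | 29 ; Sol | 10 ; Eve | 21

LEFT JOIN keeps every customers row; unmatched ones get NULL for orders columns.
Group by customers.id and compute SUM(o.qty). SUM over an all-NULL group is NULL.
  1: ids {15, 24, 32, 34} → SUM(o.qty)=29
  8: ids {7, 14} → SUM(o.qty)=10
  10: ids {8, 17, 19, 20, 23} → SUM(o.qty)=21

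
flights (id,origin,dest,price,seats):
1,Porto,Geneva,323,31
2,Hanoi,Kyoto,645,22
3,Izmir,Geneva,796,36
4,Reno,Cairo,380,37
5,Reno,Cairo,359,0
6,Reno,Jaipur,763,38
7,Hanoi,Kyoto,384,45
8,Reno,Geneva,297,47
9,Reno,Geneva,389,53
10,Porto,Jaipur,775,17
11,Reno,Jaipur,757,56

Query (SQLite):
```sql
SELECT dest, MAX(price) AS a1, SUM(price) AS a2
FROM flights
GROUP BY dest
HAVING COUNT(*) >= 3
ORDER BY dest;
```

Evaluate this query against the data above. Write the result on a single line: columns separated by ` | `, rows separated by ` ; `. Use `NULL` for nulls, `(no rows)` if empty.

Group flights by dest.
Per group compute: MAX(price), SUM(price).
HAVING: drop groups with fewer than 3 rows.
  Cairo: ids {4, 5} → MAX(price)=380, SUM(price)=739
  Geneva: ids {1, 3, 8, 9} → MAX(price)=796, SUM(price)=1805
  Jaipur: ids {6, 10, 11} → MAX(price)=775, SUM(price)=2295
  Kyoto: ids {2, 7} → MAX(price)=645, SUM(price)=1029

Geneva | 796 | 1805 ; Jaipur | 775 | 2295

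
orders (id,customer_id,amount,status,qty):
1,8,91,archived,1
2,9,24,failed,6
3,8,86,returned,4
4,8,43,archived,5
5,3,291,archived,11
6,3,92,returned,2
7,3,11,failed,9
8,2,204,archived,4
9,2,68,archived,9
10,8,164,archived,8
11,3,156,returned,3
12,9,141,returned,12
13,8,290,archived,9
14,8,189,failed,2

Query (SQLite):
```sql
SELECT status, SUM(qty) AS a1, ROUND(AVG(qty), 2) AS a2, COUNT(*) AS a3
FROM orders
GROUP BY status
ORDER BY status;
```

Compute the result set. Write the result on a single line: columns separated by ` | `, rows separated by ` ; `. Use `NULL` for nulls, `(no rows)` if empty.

Group orders by status.
Per group compute: SUM(qty), ROUND(AVG(qty), 2), COUNT(*).
  archived: ids {1, 4, 5, 8, 9, 10, 13} → SUM(qty)=47, ROUND(AVG(qty), 2)=6.71, COUNT(*)=7
  failed: ids {2, 7, 14} → SUM(qty)=17, ROUND(AVG(qty), 2)=5.67, COUNT(*)=3
  returned: ids {3, 6, 11, 12} → SUM(qty)=21, ROUND(AVG(qty), 2)=5.25, COUNT(*)=4

archived | 47 | 6.71 | 7 ; failed | 17 | 5.67 | 3 ; returned | 21 | 5.25 | 4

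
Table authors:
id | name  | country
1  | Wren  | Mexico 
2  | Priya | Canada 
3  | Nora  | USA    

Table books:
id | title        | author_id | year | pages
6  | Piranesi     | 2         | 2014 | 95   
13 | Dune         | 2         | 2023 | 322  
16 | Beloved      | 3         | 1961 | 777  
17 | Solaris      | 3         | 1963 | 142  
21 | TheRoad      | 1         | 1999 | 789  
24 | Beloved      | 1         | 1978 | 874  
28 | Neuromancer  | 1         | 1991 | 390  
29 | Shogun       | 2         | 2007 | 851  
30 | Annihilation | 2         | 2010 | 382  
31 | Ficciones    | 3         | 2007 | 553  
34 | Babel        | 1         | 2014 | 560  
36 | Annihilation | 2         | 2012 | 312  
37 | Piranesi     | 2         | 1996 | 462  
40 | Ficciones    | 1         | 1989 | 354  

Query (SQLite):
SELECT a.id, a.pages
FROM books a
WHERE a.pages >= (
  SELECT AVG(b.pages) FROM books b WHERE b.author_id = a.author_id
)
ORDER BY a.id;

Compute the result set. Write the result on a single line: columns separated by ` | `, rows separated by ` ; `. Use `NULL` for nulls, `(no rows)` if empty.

16 | 777 ; 21 | 789 ; 24 | 874 ; 29 | 851 ; 31 | 553 ; 37 | 462

For each books row a, compute AVG(pages) over rows sharing a.author_id.
Keep row a if a.pages >= that per-group AVG.
  author_id=1: AVG(pages) = 593.4
  author_id=2: AVG(pages) = 404.0
  author_id=3: AVG(pages) = 490.666667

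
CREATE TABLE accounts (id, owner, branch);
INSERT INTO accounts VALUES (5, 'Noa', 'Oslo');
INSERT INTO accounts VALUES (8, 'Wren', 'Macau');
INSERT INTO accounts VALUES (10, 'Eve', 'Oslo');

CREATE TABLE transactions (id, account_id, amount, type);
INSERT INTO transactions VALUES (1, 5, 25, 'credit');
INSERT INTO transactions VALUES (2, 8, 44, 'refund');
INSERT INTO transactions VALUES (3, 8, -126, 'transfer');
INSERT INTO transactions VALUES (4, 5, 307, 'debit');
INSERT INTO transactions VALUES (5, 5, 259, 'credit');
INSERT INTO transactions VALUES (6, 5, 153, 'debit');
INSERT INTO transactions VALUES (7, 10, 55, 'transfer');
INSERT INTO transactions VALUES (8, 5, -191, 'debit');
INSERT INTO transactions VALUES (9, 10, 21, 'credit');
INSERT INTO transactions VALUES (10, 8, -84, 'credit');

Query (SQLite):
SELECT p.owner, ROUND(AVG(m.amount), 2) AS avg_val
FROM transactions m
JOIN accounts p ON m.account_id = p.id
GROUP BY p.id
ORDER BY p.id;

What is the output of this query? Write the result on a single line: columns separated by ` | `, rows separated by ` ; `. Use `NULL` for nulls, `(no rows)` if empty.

Join each transactions row to its accounts via account_id.
Group joined rows by accounts.id; compute ROUND(AVG(m.amount), 2) per group.
  5: ids {1, 4, 5, 6, 8} → ROUND(AVG(m.amount), 2)=110.6
  8: ids {2, 3, 10} → ROUND(AVG(m.amount), 2)=-55.33
  10: ids {7, 9} → ROUND(AVG(m.amount), 2)=38

Noa | 110.6 ; Wren | -55.33 ; Eve | 38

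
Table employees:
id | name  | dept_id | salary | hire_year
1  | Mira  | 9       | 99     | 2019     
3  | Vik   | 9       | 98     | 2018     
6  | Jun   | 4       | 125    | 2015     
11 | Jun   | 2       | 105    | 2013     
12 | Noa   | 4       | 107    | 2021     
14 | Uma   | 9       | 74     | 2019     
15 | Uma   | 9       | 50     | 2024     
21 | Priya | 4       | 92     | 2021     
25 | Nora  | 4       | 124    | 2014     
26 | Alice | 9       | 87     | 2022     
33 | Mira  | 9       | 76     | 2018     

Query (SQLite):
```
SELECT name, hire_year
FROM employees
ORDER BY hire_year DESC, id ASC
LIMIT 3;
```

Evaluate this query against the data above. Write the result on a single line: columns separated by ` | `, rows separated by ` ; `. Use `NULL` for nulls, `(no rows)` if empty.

Uma | 2024 ; Alice | 2022 ; Noa | 2021

Sort by hire_year desc, tiebreak id asc: (2024, id=15), (2022, id=26), (2021, id=12), (2021, id=21), (2019, id=1), (2019, id=14) …. Take first 3.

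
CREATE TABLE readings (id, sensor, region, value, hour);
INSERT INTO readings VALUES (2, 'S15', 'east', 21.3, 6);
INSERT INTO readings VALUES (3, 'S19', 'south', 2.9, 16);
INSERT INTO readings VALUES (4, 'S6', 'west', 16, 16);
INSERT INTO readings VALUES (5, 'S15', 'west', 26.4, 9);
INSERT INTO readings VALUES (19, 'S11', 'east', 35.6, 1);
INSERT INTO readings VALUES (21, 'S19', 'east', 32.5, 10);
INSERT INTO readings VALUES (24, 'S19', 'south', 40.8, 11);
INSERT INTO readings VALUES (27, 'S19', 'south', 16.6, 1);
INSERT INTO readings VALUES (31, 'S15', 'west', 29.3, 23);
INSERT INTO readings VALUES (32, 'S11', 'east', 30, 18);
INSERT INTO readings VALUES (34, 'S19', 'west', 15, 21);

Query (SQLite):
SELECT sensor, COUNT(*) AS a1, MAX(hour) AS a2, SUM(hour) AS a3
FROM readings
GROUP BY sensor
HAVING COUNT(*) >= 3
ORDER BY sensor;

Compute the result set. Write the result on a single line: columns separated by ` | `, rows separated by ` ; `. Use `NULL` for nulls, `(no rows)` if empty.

S15 | 3 | 23 | 38 ; S19 | 5 | 21 | 59

Group readings by sensor.
Per group compute: COUNT(*), MAX(hour), SUM(hour).
HAVING: drop groups with fewer than 3 rows.
  S11: ids {19, 32} → COUNT(*)=2, MAX(hour)=18, SUM(hour)=19
  S15: ids {2, 5, 31} → COUNT(*)=3, MAX(hour)=23, SUM(hour)=38
  S19: ids {3, 21, 24, 27, 34} → COUNT(*)=5, MAX(hour)=21, SUM(hour)=59
  S6: ids {4} → COUNT(*)=1, MAX(hour)=16, SUM(hour)=16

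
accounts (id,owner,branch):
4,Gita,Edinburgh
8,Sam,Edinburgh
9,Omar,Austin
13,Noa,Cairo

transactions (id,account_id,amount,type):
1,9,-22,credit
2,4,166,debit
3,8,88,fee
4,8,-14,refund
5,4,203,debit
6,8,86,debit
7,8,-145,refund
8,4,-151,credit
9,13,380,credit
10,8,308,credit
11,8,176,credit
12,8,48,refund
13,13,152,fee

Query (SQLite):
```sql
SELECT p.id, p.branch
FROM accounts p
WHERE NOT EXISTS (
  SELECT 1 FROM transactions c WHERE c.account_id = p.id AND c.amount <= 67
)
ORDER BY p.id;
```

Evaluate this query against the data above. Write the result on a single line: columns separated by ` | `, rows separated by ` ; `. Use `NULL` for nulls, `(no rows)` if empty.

For each accounts row, check whether any transactions with matching account_id has amount <= 67.
Keep rows where that is false.

13 | Cairo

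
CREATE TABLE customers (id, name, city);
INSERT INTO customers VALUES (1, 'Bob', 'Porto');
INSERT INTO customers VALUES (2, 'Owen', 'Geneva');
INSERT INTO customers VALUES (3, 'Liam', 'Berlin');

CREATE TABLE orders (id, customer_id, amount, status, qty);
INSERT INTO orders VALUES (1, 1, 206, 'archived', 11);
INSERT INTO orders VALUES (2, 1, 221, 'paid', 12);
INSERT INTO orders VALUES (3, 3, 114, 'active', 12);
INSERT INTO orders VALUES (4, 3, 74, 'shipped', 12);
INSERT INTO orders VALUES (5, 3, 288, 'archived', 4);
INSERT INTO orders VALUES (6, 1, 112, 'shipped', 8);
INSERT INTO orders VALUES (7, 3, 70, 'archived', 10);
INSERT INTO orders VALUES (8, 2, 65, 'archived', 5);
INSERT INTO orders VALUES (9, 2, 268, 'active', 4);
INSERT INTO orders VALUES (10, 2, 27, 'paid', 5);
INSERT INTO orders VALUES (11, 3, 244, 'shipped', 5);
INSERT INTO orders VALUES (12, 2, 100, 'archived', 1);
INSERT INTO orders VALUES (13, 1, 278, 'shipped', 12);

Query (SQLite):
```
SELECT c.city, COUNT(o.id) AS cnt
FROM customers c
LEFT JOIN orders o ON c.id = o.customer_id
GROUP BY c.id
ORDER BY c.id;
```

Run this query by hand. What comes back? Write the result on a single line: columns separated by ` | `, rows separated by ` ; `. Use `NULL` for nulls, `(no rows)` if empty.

Porto | 4 ; Geneva | 4 ; Berlin | 5

LEFT JOIN keeps every customers row; unmatched ones get NULL for orders columns.
Group by customers.id and compute COUNT(o.id). COUNT(col) of an all-NULL group is 0.
  1: ids {1, 2, 6, 13} → COUNT(o.id)=4
  2: ids {8, 9, 10, 12} → COUNT(o.id)=4
  3: ids {3, 4, 5, 7, 11} → COUNT(o.id)=5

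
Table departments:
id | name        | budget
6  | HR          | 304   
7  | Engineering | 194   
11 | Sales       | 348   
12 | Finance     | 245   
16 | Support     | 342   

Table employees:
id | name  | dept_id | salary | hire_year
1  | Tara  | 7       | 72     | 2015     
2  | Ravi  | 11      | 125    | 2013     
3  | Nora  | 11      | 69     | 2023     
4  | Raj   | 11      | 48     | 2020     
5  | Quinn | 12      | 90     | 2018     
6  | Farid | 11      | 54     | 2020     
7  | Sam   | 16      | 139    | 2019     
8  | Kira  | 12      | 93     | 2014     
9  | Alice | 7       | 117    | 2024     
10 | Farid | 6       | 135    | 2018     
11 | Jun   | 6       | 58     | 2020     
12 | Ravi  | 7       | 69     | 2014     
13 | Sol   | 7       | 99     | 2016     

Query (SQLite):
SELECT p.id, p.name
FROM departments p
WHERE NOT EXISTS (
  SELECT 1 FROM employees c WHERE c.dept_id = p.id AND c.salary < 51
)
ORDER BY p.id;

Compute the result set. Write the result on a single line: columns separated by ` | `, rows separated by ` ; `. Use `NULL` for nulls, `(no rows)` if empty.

For each departments row, check whether any employees with matching dept_id has salary < 51.
Keep rows where that is false.

6 | HR ; 7 | Engineering ; 12 | Finance ; 16 | Support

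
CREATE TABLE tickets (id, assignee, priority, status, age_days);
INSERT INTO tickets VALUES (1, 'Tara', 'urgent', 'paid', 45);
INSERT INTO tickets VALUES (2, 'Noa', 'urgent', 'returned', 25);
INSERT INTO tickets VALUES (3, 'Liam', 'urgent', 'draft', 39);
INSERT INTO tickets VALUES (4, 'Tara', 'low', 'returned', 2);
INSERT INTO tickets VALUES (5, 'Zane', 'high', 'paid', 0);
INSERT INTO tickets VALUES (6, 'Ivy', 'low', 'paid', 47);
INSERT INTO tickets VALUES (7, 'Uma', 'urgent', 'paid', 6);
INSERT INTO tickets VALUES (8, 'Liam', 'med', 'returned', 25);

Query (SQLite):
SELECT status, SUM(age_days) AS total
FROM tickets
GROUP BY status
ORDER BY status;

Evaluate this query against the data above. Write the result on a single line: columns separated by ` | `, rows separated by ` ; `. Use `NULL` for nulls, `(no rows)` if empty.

Partition tickets by status; compute SUM(age_days) within each group.
  draft: ids {3} → SUM(age_days)=39
  paid: ids {1, 5, 6, 7} → SUM(age_days)=98
  returned: ids {2, 4, 8} → SUM(age_days)=52

draft | 39 ; paid | 98 ; returned | 52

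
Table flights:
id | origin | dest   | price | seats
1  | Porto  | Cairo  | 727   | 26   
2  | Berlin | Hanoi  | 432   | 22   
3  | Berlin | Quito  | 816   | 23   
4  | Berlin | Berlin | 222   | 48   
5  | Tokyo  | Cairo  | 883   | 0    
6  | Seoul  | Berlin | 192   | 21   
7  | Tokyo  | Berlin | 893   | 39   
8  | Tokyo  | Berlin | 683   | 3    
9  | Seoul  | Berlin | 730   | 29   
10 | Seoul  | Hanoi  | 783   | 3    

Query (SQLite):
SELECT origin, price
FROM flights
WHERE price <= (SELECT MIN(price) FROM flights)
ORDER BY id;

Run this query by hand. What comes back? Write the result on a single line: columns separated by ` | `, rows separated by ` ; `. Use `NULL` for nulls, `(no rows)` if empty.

Seoul | 192

Scalar subquery: MIN(price) over all flights rows = 192.
Keep rows where price <= that value.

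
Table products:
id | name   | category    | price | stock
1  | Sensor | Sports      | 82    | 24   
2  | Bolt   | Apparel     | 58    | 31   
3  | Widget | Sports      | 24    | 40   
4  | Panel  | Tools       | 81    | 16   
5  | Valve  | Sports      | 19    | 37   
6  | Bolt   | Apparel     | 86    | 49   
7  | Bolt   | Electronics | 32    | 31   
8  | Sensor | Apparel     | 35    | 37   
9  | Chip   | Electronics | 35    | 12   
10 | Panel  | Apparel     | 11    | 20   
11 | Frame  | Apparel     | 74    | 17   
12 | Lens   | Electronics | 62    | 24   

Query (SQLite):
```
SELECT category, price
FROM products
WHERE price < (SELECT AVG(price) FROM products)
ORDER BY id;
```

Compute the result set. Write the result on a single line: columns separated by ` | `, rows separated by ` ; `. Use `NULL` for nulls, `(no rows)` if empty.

Scalar subquery: AVG(price) over all products rows = 49.916667 (≈; comparison uses full precision).
Keep rows where price < that value.

Sports | 24 ; Sports | 19 ; Electronics | 32 ; Apparel | 35 ; Electronics | 35 ; Apparel | 11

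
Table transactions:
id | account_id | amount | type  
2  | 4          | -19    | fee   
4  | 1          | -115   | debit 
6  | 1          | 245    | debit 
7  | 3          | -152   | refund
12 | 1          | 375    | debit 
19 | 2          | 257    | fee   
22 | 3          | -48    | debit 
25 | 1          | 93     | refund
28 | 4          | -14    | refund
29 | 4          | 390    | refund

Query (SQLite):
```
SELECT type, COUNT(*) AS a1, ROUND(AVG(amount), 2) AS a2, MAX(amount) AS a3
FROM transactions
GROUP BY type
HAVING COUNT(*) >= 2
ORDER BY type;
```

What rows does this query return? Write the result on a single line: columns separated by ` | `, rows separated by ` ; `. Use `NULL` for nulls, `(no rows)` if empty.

Group transactions by type.
Per group compute: COUNT(*), ROUND(AVG(amount), 2), MAX(amount).
HAVING: drop groups with fewer than 2 rows.
  debit: ids {4, 6, 12, 22} → COUNT(*)=4, ROUND(AVG(amount), 2)=114.25, MAX(amount)=375
  fee: ids {2, 19} → COUNT(*)=2, ROUND(AVG(amount), 2)=119, MAX(amount)=257
  refund: ids {7, 25, 28, 29} → COUNT(*)=4, ROUND(AVG(amount), 2)=79.25, MAX(amount)=390

debit | 4 | 114.25 | 375 ; fee | 2 | 119 | 257 ; refund | 4 | 79.25 | 390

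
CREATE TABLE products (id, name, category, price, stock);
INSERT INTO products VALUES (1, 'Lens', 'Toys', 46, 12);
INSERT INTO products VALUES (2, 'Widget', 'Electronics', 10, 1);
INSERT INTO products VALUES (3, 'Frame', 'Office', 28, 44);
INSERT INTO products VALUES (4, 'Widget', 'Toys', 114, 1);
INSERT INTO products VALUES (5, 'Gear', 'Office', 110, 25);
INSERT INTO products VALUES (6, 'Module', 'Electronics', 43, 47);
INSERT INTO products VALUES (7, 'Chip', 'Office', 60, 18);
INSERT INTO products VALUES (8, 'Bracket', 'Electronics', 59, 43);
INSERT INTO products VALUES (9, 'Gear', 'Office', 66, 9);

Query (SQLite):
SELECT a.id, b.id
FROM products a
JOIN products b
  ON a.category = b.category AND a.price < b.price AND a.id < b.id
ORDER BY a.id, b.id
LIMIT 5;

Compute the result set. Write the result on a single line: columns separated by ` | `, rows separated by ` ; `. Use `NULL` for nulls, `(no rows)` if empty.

Pairs (a,b) with same category, a.price < b.price, a.id < b.id.
category groups: Electronics:{2,6,8} Office:{3,5,7,9} Toys:{1,4}
Ordered by (a.id, b.id); first 5.

1 | 4 ; 2 | 6 ; 2 | 8 ; 3 | 5 ; 3 | 7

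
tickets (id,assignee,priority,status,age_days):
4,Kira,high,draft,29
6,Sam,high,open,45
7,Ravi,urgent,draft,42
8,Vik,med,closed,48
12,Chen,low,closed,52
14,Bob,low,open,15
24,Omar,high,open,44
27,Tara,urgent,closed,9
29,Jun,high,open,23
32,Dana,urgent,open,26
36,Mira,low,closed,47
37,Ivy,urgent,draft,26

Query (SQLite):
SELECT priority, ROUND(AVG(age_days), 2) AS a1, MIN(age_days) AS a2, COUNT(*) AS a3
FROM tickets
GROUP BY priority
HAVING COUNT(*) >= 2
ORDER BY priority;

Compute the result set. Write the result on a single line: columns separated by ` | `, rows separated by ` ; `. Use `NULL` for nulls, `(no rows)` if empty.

high | 35.25 | 23 | 4 ; low | 38 | 15 | 3 ; urgent | 25.75 | 9 | 4

Group tickets by priority.
Per group compute: ROUND(AVG(age_days), 2), MIN(age_days), COUNT(*).
HAVING: drop groups with fewer than 2 rows.
  high: ids {4, 6, 24, 29} → ROUND(AVG(age_days), 2)=35.25, MIN(age_days)=23, COUNT(*)=4
  low: ids {12, 14, 36} → ROUND(AVG(age_days), 2)=38, MIN(age_days)=15, COUNT(*)=3
  med: ids {8} → ROUND(AVG(age_days), 2)=48, MIN(age_days)=48, COUNT(*)=1
  urgent: ids {7, 27, 32, 37} → ROUND(AVG(age_days), 2)=25.75, MIN(age_days)=9, COUNT(*)=4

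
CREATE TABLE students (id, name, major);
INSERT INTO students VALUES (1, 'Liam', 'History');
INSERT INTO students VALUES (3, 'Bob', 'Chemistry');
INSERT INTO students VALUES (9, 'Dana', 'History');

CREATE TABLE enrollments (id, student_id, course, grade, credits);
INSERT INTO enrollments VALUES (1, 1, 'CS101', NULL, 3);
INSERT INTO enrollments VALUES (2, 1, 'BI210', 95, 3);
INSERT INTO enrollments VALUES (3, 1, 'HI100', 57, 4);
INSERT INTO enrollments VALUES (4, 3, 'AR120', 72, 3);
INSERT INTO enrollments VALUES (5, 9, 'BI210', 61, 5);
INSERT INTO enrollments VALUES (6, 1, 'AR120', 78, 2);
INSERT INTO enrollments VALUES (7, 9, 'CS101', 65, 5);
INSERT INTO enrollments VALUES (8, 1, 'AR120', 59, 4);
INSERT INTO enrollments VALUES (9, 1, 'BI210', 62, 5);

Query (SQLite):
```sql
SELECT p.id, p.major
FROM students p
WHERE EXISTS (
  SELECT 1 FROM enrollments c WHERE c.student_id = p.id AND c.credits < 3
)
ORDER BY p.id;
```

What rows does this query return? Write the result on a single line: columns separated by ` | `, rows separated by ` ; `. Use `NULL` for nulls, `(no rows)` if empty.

1 | History

For each students row, check whether any enrollments with matching student_id has credits < 3.
Keep rows where that is true.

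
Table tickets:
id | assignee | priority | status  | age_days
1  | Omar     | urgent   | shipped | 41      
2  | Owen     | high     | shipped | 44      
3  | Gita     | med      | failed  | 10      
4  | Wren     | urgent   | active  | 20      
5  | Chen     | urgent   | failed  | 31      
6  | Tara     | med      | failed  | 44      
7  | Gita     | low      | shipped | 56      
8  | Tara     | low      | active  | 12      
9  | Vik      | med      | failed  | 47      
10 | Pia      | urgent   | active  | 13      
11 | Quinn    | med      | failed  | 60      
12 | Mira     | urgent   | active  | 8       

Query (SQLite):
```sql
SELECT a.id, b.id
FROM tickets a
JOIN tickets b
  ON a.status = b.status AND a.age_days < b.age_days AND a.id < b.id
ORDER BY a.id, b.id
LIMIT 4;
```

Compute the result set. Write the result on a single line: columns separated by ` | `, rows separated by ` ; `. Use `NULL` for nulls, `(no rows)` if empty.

1 | 2 ; 1 | 7 ; 2 | 7 ; 3 | 5

Pairs (a,b) with same status, a.age_days < b.age_days, a.id < b.id.
status groups: active:{4,8,10,12} failed:{3,5,6,9,11} shipped:{1,2,7}
Ordered by (a.id, b.id); first 4.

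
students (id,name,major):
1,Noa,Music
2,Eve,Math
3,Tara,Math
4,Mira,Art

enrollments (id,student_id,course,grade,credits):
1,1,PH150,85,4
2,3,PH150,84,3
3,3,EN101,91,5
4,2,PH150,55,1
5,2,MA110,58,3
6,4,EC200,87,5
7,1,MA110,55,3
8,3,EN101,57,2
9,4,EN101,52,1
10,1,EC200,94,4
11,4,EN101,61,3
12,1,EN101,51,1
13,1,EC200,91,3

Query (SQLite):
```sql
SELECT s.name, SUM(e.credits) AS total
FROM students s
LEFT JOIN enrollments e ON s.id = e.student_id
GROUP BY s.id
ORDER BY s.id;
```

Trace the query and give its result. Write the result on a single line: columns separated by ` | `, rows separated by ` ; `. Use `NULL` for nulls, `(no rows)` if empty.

LEFT JOIN keeps every students row; unmatched ones get NULL for enrollments columns.
Group by students.id and compute SUM(e.credits). SUM over an all-NULL group is NULL.
  1: ids {1, 7, 10, 12, 13} → SUM(e.credits)=15
  2: ids {4, 5} → SUM(e.credits)=4
  3: ids {2, 3, 8} → SUM(e.credits)=10
  4: ids {6, 9, 11} → SUM(e.credits)=9

Noa | 15 ; Eve | 4 ; Tara | 10 ; Mira | 9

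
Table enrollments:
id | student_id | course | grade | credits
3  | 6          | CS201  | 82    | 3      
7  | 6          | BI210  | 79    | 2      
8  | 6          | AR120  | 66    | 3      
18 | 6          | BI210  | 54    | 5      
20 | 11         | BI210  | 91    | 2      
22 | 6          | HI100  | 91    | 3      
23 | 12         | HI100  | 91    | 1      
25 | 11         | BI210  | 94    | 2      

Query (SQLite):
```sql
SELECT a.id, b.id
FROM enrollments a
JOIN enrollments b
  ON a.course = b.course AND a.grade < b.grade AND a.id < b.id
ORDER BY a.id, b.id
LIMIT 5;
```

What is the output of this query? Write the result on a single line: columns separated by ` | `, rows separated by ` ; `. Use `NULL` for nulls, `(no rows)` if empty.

7 | 20 ; 7 | 25 ; 18 | 20 ; 18 | 25 ; 20 | 25

Pairs (a,b) with same course, a.grade < b.grade, a.id < b.id.
course groups: AR120:{8} BI210:{7,18,20,25} CS201:{3} HI100:{22,23}
Ordered by (a.id, b.id); first 5.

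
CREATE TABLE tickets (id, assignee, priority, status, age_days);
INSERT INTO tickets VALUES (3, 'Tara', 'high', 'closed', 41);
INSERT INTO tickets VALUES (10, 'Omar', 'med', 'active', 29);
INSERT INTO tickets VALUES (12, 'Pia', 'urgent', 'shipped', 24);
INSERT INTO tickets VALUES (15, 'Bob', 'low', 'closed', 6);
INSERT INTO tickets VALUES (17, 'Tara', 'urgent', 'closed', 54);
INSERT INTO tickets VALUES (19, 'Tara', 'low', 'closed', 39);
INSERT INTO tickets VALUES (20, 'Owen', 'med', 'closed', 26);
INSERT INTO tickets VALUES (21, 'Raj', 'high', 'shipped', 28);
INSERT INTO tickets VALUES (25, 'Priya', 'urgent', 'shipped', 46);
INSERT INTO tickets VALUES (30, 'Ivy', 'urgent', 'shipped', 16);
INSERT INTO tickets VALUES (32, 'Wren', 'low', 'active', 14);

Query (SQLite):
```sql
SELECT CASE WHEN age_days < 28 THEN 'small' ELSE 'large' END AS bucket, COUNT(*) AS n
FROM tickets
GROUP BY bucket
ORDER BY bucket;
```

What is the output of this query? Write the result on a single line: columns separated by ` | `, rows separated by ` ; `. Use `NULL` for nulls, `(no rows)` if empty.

large | 6 ; small | 5

Bucket rows by age_days < 28 → 'small' else 'large'; count each bucket.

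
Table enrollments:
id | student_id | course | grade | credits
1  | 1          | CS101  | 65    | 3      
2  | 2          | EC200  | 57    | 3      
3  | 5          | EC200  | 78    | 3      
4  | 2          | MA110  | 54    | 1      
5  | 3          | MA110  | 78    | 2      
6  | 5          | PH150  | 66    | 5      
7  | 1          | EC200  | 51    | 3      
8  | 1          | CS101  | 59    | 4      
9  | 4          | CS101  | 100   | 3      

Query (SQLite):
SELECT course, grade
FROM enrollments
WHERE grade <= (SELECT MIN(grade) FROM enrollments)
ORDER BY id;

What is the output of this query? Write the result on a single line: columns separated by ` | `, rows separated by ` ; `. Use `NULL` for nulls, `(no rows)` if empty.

EC200 | 51

Scalar subquery: MIN(grade) over all enrollments rows = 51.
Keep rows where grade <= that value.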